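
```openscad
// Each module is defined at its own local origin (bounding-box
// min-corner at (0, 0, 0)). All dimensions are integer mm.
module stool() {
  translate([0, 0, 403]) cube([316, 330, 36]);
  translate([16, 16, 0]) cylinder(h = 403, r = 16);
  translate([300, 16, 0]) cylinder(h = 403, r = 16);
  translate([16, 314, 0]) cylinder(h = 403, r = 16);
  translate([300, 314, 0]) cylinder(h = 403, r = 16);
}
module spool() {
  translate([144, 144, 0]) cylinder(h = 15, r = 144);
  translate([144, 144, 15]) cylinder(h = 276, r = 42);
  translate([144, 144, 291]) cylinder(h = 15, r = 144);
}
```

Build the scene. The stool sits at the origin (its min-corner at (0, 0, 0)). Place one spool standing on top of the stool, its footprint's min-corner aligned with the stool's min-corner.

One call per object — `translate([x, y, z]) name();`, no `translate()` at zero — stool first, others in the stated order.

stool();
translate([0, 0, 439]) spool();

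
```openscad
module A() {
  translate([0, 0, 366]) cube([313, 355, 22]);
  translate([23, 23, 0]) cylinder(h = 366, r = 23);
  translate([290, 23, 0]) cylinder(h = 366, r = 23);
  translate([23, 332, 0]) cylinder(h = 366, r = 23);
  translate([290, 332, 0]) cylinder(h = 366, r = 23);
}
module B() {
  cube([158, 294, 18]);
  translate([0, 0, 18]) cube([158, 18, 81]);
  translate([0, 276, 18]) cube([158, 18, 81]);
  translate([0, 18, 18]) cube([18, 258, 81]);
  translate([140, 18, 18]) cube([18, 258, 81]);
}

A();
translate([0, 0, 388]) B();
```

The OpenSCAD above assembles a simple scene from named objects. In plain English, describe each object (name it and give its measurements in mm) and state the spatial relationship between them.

A is a simple wooden stool: a rectangular seat 313 mm (x) by 355 mm (y), 22 mm thick, top face at z = 388 mm, on four round legs, each 46 mm in diameter. The legs rest on z = 0, each leg's axis is inset half a diameter from the nearest pair of seat edges (so the leg's bounding box is flush with the corner).

B is an open-topped rectangular box: outside dimensions 158×294×99 mm, with a uniform wall and base thickness of 18 mm. The base is a full 158×294 slab on the floor; four walls sit on top of the base. The front and back walls (the −y and +y sides) span the full width; the two side walls fit between them.

The open box is on top of the stool.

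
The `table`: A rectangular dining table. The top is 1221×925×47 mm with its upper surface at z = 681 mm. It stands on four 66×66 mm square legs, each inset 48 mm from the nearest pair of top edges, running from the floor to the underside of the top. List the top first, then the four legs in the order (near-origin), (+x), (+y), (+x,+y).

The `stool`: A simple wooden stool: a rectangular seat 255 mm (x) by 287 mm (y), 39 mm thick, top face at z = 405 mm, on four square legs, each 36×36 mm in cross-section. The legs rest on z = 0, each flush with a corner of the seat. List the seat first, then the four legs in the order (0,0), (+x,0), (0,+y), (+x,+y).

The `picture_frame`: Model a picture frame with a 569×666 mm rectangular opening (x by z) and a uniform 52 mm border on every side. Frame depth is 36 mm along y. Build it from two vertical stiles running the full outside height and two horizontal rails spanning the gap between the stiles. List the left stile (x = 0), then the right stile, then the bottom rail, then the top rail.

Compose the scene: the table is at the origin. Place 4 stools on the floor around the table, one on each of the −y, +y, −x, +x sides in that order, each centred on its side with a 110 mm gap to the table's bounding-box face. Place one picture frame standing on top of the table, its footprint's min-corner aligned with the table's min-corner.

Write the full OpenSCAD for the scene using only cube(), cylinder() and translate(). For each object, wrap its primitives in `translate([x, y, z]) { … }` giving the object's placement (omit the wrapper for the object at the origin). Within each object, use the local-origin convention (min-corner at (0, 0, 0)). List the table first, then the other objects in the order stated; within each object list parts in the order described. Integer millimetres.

translate([0, 0, 634]) cube([1221, 925, 47]);
translate([48, 48, 0]) cube([66, 66, 634]);
translate([1107, 48, 0]) cube([66, 66, 634]);
translate([48, 811, 0]) cube([66, 66, 634]);
translate([1107, 811, 0]) cube([66, 66, 634]);
translate([483, -397, 0]) {
  translate([0, 0, 366]) cube([255, 287, 39]);
  cube([36, 36, 366]);
  translate([219, 0, 0]) cube([36, 36, 366]);
  translate([0, 251, 0]) cube([36, 36, 366]);
  translate([219, 251, 0]) cube([36, 36, 366]);
}
translate([483, 1035, 0]) {
  translate([0, 0, 366]) cube([255, 287, 39]);
  cube([36, 36, 366]);
  translate([219, 0, 0]) cube([36, 36, 366]);
  translate([0, 251, 0]) cube([36, 36, 366]);
  translate([219, 251, 0]) cube([36, 36, 366]);
}
translate([-365, 319, 0]) {
  translate([0, 0, 366]) cube([255, 287, 39]);
  cube([36, 36, 366]);
  translate([219, 0, 0]) cube([36, 36, 366]);
  translate([0, 251, 0]) cube([36, 36, 366]);
  translate([219, 251, 0]) cube([36, 36, 366]);
}
translate([1331, 319, 0]) {
  translate([0, 0, 366]) cube([255, 287, 39]);
  cube([36, 36, 366]);
  translate([219, 0, 0]) cube([36, 36, 366]);
  translate([0, 251, 0]) cube([36, 36, 366]);
  translate([219, 251, 0]) cube([36, 36, 366]);
}
translate([0, 0, 681]) {
  cube([52, 36, 770]);
  translate([621, 0, 0]) cube([52, 36, 770]);
  translate([52, 0, 0]) cube([569, 36, 52]);
  translate([52, 0, 718]) cube([569, 36, 52]);
}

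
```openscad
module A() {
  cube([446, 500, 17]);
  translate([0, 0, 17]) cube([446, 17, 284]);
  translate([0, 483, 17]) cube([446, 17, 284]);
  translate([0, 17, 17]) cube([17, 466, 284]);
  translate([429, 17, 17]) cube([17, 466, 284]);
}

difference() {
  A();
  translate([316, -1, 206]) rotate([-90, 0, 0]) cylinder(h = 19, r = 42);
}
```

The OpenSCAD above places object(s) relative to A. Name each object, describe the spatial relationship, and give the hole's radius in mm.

The subtracted cylinder has r = 42 mm.

A is an open box. The open box has a circular hole through its front wall. The hole's radius is 42 mm.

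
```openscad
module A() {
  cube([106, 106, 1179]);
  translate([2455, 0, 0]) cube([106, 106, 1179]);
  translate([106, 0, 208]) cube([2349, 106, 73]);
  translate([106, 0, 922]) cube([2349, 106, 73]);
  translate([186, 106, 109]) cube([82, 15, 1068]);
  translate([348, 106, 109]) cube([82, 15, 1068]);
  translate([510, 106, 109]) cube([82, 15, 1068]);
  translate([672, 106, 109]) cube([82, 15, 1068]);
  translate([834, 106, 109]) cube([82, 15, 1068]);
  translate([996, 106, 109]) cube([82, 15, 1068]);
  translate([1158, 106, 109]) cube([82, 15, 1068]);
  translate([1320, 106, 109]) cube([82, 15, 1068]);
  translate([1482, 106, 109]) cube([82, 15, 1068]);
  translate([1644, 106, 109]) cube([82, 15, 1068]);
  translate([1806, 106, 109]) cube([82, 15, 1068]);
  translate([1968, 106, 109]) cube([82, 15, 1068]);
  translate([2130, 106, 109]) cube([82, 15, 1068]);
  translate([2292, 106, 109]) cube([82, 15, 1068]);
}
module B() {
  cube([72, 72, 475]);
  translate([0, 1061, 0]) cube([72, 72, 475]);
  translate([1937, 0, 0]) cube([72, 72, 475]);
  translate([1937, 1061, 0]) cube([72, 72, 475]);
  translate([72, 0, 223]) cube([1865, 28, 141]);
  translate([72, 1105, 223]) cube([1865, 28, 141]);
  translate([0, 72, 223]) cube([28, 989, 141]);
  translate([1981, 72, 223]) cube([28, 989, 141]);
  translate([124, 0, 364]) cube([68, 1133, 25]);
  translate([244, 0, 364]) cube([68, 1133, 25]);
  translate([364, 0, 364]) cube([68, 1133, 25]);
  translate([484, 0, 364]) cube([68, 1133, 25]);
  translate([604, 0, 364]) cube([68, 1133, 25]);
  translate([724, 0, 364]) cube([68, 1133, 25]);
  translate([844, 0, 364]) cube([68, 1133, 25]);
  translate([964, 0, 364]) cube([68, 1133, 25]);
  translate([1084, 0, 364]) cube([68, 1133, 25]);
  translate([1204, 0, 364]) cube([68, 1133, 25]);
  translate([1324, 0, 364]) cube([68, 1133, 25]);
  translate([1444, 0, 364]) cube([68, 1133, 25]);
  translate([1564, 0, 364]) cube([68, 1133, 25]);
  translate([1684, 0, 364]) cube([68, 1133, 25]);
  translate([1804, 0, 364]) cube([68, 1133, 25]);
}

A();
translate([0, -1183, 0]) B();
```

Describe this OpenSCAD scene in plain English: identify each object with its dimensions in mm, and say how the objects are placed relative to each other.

A is a fence section. Two 106×106 mm posts, 1179 mm tall, stand on the floor with a clear span of 2349 mm between their inner faces. Two horizontal rails of 106×73 mm section span the gap between the posts with their undersides at z = 208 mm and z = 922 mm, flush with the posts' −y face. 14 pickets, each 82 mm wide, 15 mm thick and 1068 mm tall, are fixed to the +y face of the rails with their bottoms at z = 109 mm, evenly spaced across the span with equal gaps (rounded down to the nearest mm) at the −x end and between each pair — any rounding remainder accumulates at the +x end.

B is a bed frame 2009 mm long (x) by 1133 mm wide (y). Four 72×72 mm corner posts, 475 mm tall, at the corners of the footprint. Four rails of 28 mm thickness and 141 mm height run between adjacent posts with their undersides at z = 223 mm, their outer faces flush with the outside of the frame (the two x-running rails run between the posts' inner faces; the two y-running rails run between the posts' inner faces). 15 slats, each 68 mm wide (x) and 25 mm thick, lie across the top of the two x-running rails, running the full 1133 mm width of the frame in y; the slats are evenly spaced along x between the inner faces of the end posts with equal gaps (rounded down to the nearest mm) at the −x end and between each pair — any rounding remainder accumulates at the +x end.

The bed frame is on the floor beside the fence section on its −y side.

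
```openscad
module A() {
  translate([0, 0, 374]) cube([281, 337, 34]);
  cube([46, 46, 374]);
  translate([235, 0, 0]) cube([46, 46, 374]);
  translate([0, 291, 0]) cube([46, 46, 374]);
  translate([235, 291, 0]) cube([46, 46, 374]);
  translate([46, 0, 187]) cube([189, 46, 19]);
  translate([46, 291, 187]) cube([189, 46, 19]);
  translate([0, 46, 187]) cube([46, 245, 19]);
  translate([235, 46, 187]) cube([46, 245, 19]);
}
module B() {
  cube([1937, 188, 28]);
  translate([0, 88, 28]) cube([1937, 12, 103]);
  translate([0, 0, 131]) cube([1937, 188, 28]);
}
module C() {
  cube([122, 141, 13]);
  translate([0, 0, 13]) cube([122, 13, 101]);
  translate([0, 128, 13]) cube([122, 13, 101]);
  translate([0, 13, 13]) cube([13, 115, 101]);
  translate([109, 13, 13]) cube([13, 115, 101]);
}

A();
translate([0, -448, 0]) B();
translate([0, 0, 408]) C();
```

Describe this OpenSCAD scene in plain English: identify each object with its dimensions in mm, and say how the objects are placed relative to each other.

A is a four-legged stool. The seat is a 281×337×34 mm slab whose top surface is at z = 408 mm; four square legs, each 46×46 mm in cross-section, run from the floor (z = 0) to the underside of the seat, each flush with a corner of the seat. Four stretchers, 46 mm wide and 19 mm tall, connect adjacent legs with their undersides at z = 187 mm, each running between the inner faces of the legs it joins and aligned with the legs' outer faces on the other axis.

B is an I-beam lying along x, 1937 mm long. Overall section height 159 mm. Two flanges 188 mm wide (y) and 28 mm thick, one on the floor and one at the top; a web 12 mm thick runs between them, centred on the flange width.

C is an open storage box with external size 122×141×114 mm and wall thickness 13 mm (the base is also 13 mm thick). The base covers the whole footprint; the four walls stand on the base, with the y-facing walls full-width and the x-facing walls fitting between their inner faces.

The I-beam is on the floor beside the stool on its −y side. The open box is on top of the stool.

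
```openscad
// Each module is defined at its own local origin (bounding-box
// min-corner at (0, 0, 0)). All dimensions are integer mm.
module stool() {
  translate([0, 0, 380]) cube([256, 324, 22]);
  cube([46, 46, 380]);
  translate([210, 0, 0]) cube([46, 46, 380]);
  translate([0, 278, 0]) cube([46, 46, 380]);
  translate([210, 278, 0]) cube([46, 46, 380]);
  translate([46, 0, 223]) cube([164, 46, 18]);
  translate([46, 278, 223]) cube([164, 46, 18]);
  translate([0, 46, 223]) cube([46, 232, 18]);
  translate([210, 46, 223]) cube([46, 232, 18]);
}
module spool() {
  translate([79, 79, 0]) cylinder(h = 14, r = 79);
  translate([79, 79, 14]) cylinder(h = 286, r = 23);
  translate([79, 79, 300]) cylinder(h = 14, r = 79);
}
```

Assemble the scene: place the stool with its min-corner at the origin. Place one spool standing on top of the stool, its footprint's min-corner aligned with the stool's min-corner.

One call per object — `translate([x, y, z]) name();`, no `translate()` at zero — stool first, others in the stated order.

stool();
translate([0, 0, 402]) spool();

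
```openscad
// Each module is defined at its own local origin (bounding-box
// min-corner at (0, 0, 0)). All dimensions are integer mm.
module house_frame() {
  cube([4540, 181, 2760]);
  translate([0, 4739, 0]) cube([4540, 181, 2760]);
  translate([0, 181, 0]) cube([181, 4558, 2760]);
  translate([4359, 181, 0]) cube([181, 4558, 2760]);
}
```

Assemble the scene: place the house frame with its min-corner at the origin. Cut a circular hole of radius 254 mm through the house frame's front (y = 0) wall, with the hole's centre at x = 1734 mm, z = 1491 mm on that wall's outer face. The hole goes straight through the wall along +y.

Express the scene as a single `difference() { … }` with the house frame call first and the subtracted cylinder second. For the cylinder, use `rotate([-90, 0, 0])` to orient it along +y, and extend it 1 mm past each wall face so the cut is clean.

difference() {
  house_frame();
  translate([1734, -1, 1491]) rotate([-90, 0, 0]) cylinder(h = 183, r = 254);
}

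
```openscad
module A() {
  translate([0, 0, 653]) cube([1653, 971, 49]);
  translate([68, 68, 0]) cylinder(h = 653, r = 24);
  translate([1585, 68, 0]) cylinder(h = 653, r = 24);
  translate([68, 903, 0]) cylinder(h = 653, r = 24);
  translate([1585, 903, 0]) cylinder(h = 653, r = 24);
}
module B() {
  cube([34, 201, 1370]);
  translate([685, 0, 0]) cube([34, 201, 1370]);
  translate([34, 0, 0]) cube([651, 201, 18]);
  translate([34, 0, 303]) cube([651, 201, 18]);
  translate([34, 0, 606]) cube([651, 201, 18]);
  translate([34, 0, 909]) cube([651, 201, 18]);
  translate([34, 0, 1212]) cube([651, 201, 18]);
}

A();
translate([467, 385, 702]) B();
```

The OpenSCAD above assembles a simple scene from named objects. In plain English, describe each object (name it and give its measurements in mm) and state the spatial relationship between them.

A is a rectangular dining table. The top is 1653×971×49 mm with its upper surface at z = 702 mm. It stands on four round legs of 48 mm diameter, each leg's bounding box inset 44 mm from the nearest pair of top edges, running from the floor to the underside of the top.

B is a bookshelf 719 mm wide overall, 201 mm deep and 1370 mm tall. The two sides are 34 mm thick vertical panels. 5 horizontal shelves of 18 mm thickness span between the inner faces of the sides; the lowest shelf sits on the floor and shelves are stacked with a clear vertical gap of 285 mm between each pair.

The bookshelf is on top of the table, centred.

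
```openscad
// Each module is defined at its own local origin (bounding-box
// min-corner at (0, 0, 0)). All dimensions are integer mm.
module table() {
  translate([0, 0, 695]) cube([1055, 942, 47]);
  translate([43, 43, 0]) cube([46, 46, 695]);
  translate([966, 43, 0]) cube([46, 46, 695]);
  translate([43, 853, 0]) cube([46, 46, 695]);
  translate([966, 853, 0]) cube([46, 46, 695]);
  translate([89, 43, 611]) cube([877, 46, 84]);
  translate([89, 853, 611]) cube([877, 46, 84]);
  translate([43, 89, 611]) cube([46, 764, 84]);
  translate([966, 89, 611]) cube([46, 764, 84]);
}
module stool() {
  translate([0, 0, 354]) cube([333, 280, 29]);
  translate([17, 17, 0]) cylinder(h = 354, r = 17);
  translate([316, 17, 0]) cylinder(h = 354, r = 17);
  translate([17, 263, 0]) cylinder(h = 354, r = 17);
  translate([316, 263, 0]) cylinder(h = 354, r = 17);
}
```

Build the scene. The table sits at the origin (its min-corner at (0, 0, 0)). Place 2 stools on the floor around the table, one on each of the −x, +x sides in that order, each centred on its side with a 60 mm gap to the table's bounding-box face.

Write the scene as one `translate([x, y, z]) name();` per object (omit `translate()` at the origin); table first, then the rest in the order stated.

table();
translate([-393, 331, 0]) stool();
translate([1115, 331, 0]) stool();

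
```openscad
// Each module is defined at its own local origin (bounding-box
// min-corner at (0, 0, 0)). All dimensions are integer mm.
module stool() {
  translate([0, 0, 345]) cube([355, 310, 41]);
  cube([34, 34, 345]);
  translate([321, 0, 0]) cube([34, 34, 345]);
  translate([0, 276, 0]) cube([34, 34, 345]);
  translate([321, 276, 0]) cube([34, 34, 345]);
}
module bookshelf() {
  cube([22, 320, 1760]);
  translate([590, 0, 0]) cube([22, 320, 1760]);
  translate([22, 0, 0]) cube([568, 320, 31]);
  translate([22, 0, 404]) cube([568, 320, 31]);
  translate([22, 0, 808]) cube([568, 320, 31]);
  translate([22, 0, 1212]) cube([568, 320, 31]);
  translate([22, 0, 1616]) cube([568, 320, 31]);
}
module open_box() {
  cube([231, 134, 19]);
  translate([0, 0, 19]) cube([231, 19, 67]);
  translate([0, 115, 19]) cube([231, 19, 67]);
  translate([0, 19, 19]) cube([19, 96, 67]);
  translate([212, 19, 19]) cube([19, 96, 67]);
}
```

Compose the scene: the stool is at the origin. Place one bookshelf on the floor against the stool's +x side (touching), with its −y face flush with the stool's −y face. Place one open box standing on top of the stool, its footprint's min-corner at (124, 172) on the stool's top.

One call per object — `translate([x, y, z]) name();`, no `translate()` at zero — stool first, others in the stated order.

stool();
translate([355, 0, 0]) bookshelf();
translate([124, 172, 386]) open_box();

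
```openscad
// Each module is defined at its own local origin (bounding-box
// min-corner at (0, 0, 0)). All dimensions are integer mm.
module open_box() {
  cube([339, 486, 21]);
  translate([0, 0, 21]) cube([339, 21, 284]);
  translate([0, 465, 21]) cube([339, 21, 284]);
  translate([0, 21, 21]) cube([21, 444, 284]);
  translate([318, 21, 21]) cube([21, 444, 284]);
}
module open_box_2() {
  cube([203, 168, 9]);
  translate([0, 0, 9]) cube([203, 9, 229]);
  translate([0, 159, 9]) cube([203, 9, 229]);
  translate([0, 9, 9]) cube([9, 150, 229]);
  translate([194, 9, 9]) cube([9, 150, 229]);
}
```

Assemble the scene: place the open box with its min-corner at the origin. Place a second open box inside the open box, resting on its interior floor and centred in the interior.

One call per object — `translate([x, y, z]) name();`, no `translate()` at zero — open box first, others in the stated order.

open_box();
translate([68, 159, 21]) open_box_2();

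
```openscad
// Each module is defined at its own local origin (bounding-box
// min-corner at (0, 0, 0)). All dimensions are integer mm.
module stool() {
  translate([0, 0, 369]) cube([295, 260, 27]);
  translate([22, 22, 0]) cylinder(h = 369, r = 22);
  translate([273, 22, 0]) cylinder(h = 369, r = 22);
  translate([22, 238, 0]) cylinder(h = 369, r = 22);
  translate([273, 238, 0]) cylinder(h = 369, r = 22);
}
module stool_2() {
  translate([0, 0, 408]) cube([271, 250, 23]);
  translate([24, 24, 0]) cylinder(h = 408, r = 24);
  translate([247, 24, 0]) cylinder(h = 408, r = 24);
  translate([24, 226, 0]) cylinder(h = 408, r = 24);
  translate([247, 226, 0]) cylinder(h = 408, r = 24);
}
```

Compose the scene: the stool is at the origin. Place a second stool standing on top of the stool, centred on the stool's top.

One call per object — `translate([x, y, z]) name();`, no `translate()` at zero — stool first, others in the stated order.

stool();
translate([12, 5, 396]) stool_2();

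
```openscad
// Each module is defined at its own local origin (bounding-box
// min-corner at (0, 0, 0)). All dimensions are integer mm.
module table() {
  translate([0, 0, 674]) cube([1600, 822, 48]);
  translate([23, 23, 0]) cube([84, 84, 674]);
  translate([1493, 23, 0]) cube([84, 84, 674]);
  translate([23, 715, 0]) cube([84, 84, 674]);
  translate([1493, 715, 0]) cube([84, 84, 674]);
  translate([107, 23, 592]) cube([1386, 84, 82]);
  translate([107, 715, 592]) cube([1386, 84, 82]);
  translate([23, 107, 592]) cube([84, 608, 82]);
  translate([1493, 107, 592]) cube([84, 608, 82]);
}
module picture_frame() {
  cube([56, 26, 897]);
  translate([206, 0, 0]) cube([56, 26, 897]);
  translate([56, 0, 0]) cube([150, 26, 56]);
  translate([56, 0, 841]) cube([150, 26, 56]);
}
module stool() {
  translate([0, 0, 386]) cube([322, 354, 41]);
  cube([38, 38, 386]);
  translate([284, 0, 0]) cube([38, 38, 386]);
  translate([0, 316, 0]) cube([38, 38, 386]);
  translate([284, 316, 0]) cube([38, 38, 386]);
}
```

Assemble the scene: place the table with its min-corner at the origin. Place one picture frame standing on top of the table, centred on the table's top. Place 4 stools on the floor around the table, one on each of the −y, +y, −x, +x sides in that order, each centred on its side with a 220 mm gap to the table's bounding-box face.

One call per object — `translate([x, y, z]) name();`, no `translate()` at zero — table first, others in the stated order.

table();
translate([669, 398, 722]) picture_frame();
translate([639, -574, 0]) stool();
translate([639, 1042, 0]) stool();
translate([-542, 234, 0]) stool();
translate([1820, 234, 0]) stool();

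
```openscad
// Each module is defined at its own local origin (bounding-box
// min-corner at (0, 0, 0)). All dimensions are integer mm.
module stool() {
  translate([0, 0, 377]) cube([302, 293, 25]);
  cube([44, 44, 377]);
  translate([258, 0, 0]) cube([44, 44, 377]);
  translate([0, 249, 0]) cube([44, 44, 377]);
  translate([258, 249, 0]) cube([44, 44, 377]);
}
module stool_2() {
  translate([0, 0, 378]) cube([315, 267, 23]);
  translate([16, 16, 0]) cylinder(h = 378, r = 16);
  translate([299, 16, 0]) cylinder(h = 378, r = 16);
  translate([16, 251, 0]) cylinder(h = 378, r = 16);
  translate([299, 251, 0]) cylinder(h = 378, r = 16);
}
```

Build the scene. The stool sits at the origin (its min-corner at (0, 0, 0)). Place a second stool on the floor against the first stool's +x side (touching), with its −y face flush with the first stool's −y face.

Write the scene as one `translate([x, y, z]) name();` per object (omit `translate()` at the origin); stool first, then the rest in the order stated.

stool();
translate([302, 0, 0]) stool_2();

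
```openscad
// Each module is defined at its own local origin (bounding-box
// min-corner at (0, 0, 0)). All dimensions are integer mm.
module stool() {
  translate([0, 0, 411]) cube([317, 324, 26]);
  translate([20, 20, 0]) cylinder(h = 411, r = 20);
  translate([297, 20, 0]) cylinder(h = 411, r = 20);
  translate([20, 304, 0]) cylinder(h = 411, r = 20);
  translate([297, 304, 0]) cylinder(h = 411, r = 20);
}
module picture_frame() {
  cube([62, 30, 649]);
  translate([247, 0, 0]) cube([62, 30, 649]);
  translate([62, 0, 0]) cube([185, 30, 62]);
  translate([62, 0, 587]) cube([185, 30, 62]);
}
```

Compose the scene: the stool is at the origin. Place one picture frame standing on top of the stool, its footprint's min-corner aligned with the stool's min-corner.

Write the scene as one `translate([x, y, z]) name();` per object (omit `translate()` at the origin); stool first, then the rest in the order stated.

stool();
translate([0, 0, 437]) picture_frame();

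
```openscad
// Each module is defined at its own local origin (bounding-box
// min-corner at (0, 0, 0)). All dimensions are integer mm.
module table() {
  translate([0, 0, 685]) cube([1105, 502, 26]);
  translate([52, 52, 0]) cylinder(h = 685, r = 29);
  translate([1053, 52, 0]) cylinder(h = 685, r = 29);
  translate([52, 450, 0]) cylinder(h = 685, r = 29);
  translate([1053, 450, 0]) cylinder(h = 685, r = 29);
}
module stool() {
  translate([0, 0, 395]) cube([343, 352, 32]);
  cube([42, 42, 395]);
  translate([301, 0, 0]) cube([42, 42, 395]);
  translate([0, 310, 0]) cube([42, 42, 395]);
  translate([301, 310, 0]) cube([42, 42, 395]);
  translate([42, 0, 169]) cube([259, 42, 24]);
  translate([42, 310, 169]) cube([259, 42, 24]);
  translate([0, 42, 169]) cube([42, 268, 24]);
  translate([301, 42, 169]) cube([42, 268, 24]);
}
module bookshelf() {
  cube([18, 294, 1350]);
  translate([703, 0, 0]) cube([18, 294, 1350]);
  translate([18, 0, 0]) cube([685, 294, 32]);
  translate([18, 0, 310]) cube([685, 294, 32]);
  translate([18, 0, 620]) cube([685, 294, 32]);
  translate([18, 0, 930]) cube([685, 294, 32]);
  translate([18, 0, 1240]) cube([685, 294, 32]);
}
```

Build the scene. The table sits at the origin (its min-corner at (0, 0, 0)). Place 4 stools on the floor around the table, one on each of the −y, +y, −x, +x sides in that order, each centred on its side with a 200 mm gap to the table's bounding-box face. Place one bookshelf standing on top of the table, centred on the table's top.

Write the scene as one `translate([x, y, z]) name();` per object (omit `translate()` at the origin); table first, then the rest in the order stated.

table();
translate([381, -552, 0]) stool();
translate([381, 702, 0]) stool();
translate([-543, 75, 0]) stool();
translate([1305, 75, 0]) stool();
translate([192, 104, 711]) bookshelf();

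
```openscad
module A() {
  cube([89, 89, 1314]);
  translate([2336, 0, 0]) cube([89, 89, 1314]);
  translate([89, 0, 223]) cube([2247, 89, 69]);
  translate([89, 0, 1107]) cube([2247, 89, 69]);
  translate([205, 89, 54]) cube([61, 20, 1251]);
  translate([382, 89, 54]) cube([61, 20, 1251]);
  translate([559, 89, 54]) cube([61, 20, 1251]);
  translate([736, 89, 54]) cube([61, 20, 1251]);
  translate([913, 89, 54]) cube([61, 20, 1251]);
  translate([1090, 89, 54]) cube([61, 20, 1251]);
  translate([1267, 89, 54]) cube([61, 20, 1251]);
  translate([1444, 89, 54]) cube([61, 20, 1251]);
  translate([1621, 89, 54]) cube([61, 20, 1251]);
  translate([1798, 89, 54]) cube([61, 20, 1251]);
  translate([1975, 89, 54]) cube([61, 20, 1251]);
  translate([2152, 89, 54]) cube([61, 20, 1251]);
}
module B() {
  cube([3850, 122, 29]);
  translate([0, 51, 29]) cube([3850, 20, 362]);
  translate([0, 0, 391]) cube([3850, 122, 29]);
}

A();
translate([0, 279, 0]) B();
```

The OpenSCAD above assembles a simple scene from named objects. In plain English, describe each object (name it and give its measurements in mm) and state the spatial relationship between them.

A is a fence section. Two 89×89 mm posts, 1314 mm tall, stand on the floor with a clear span of 2247 mm between their inner faces. Two horizontal rails of 89×69 mm section span the gap between the posts with their undersides at z = 223 mm and z = 1107 mm, flush with the posts' −y face. 12 pickets, each 61 mm wide, 20 mm thick and 1251 mm tall, are fixed to the +y face of the rails with their bottoms at z = 54 mm, evenly spaced across the span with equal gaps (rounded down to the nearest mm) at the −x end and between each pair — any rounding remainder accumulates at the +x end.

B is an I-beam lying along x, 3850 mm long. Overall section height 420 mm. Two flanges 122 mm wide (y) and 29 mm thick, one on the floor and one at the top; a web 20 mm thick runs between them, centred on the flange width.

The I-beam is on the floor beside the fence section on its +y side.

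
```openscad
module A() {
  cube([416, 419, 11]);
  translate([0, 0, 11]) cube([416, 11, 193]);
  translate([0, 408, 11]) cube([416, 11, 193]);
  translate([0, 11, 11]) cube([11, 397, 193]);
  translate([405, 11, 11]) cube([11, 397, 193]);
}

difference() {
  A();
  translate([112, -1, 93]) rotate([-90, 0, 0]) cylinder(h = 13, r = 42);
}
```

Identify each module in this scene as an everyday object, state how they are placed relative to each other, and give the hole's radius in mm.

A is an open box. The open box has a circular hole through its front wall. The hole's radius is 42 mm.

The subtracted cylinder has r = 42 mm.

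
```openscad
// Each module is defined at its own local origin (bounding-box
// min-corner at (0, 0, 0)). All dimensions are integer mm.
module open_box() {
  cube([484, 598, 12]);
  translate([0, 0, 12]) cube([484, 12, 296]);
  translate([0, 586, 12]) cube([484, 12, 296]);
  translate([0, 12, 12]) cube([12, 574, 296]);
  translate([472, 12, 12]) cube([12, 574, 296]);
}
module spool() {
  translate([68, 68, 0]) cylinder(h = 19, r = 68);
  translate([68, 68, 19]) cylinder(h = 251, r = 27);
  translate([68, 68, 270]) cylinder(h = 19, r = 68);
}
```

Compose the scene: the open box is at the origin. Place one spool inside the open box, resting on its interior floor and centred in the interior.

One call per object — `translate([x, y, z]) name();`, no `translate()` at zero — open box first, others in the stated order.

open_box();
translate([174, 231, 12]) spool();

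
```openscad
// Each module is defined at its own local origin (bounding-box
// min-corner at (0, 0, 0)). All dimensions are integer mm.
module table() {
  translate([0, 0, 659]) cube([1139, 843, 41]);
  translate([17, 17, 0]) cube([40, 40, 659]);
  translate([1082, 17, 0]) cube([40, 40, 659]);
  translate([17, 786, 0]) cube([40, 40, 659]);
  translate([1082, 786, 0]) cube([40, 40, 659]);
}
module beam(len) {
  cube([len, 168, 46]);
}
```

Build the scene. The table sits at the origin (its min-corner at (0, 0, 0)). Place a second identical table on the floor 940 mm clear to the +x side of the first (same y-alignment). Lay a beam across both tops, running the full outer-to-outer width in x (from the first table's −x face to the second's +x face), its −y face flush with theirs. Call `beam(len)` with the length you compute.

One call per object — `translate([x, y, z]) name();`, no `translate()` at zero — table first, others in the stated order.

table();
translate([2079, 0, 0]) table();
translate([0, 0, 700]) beam(3218);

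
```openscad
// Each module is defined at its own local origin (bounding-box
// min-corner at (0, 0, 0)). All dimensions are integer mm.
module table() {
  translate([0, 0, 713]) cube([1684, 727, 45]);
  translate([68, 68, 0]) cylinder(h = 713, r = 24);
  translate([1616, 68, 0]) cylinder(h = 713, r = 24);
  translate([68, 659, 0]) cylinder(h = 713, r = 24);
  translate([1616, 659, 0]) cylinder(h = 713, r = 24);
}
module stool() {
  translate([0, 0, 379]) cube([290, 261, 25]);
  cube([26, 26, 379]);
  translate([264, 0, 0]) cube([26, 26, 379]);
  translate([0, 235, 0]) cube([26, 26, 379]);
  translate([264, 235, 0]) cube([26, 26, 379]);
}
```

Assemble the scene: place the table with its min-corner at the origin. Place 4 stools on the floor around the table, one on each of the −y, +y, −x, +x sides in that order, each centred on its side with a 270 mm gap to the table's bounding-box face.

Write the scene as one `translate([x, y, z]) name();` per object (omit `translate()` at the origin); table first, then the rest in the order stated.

table();
translate([697, -531, 0]) stool();
translate([697, 997, 0]) stool();
translate([-560, 233, 0]) stool();
translate([1954, 233, 0]) stool();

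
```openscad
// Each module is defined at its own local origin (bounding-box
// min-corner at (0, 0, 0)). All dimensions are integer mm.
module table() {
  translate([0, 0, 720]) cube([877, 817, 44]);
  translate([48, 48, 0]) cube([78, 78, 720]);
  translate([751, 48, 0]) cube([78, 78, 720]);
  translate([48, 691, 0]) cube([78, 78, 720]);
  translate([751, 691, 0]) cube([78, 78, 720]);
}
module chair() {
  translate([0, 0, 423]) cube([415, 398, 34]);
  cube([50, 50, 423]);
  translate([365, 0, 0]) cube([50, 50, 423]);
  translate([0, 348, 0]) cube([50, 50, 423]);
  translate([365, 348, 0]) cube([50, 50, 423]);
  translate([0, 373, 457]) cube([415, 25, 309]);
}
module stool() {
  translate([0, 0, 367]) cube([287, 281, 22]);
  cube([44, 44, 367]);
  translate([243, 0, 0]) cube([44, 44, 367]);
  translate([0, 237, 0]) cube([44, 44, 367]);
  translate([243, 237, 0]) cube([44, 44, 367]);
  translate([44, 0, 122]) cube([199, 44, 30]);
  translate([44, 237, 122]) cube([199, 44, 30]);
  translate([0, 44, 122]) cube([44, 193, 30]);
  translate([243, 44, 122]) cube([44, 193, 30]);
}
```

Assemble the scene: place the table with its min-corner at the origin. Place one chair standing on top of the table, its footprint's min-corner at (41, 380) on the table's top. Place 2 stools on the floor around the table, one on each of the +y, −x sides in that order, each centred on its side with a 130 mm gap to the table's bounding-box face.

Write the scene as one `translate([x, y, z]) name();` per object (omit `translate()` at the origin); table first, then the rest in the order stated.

table();
translate([41, 380, 764]) chair();
translate([295, 947, 0]) stool();
translate([-417, 268, 0]) stool();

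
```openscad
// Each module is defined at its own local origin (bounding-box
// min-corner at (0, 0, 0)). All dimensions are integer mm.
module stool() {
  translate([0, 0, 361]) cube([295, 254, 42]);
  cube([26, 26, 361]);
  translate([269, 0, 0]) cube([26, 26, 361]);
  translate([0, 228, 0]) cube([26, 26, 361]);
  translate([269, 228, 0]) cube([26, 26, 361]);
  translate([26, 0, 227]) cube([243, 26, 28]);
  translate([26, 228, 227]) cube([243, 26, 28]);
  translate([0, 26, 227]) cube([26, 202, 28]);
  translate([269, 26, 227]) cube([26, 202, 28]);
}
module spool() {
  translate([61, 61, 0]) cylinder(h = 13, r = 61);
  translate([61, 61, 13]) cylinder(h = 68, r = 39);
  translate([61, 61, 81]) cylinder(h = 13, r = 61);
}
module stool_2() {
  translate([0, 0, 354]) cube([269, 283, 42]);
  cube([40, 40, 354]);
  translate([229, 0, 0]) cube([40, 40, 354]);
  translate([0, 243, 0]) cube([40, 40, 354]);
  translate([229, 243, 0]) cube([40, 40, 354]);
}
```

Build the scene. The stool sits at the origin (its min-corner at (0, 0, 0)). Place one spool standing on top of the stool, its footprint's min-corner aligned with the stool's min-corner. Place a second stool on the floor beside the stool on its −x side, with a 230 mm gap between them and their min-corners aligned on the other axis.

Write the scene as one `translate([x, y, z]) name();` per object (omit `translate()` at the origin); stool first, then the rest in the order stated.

stool();
translate([0, 0, 403]) spool();
translate([-499, 0, 0]) stool_2();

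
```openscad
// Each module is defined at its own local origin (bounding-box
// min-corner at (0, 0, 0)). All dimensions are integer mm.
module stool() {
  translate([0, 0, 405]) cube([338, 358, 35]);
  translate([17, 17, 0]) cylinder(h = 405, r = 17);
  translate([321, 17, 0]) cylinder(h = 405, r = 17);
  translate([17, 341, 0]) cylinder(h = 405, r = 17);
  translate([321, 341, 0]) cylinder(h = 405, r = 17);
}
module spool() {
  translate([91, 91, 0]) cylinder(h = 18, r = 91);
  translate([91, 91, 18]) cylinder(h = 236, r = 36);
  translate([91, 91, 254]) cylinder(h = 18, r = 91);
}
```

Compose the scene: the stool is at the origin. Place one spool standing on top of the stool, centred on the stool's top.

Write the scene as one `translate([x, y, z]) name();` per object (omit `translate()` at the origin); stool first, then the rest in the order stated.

stool();
translate([78, 88, 440]) spool();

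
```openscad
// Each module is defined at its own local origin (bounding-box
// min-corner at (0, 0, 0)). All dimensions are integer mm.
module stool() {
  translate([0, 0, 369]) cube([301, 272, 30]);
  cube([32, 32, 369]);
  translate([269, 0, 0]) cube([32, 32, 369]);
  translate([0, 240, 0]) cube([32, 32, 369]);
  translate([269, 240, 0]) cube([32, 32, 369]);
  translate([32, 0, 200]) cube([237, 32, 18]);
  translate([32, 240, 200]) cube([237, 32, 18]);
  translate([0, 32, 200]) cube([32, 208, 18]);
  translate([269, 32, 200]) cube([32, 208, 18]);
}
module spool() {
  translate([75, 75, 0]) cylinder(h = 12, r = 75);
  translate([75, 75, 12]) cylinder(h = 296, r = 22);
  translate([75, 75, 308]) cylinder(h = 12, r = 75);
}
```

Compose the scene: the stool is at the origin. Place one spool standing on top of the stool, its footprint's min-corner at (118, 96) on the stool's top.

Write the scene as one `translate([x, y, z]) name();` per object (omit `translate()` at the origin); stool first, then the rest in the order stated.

stool();
translate([118, 96, 399]) spool();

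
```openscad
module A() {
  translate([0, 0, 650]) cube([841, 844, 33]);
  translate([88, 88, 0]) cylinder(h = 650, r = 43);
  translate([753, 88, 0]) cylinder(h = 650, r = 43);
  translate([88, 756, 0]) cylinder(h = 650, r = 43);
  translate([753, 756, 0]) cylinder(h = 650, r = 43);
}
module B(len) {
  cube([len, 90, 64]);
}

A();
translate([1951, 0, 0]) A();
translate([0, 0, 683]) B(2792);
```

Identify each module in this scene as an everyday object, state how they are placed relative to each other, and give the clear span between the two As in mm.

A is a table. B is a beam. A beam spans the tops of two tables. The clear span between the two tables is 1110 mm.

Second table starts at x = 1951; first ends at x = 841; clear span = 1951 − 841 = 1110 mm.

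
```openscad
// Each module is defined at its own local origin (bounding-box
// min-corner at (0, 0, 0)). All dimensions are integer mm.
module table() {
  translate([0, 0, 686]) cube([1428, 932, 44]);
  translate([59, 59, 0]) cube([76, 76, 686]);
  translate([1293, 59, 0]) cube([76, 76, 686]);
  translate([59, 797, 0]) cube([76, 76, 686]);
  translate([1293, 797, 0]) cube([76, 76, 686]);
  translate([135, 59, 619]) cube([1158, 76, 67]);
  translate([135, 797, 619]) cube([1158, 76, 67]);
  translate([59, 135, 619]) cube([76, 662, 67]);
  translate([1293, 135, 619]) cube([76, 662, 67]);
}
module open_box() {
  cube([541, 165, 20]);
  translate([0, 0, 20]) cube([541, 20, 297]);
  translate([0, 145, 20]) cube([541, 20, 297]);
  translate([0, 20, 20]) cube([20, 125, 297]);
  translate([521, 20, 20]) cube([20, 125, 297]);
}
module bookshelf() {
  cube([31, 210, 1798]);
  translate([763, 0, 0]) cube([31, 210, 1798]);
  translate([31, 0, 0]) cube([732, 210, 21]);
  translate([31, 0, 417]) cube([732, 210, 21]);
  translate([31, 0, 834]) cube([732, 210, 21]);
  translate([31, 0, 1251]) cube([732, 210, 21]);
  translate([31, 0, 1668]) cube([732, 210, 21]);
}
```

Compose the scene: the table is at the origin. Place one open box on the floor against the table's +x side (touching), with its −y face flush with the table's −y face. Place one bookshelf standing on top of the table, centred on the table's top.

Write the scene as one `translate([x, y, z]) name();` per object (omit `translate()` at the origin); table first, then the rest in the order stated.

table();
translate([1428, 0, 0]) open_box();
translate([317, 361, 730]) bookshelf();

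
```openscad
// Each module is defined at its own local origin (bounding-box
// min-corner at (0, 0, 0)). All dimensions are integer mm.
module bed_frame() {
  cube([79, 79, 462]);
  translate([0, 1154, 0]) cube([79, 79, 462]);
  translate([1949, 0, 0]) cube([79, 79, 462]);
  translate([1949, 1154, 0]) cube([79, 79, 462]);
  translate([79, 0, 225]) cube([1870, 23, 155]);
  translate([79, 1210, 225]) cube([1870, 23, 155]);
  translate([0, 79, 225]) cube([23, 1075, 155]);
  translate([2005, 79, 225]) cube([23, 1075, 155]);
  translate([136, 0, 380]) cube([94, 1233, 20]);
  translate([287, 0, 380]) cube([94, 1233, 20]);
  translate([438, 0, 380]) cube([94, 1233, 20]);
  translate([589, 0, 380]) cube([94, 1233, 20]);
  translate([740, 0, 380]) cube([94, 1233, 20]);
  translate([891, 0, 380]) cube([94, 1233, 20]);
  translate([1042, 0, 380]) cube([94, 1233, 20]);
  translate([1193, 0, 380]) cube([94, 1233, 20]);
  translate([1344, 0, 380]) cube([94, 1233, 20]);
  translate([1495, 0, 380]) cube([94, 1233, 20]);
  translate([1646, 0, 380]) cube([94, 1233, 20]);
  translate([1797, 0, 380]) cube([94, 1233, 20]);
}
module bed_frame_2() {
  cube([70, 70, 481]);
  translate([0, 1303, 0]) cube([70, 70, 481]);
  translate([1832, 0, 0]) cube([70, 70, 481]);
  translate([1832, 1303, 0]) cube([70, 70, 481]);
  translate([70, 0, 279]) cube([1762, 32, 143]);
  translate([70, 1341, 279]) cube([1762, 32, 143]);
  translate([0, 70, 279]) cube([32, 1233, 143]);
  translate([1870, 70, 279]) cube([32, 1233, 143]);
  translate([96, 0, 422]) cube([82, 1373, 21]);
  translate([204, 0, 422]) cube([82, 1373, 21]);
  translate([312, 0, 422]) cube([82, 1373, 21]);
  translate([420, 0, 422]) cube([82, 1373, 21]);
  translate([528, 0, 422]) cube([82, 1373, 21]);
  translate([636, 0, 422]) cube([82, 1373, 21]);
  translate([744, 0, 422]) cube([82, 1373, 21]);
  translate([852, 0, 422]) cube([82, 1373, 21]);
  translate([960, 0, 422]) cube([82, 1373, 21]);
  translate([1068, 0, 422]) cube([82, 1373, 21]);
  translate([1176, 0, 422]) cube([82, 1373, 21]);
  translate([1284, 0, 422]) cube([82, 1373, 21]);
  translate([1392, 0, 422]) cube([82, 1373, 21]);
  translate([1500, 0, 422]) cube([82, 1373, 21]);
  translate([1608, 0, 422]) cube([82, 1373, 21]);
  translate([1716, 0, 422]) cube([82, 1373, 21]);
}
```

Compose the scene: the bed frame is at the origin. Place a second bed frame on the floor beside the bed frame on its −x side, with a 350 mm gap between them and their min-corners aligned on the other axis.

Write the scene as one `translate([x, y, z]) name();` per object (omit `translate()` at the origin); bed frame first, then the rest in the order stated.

bed_frame();
translate([-2252, 0, 0]) bed_frame_2();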